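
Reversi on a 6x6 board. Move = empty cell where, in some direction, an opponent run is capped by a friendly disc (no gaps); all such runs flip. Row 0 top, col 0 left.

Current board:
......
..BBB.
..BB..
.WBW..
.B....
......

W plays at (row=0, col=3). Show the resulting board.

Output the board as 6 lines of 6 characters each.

Place W at (0,3); scan 8 dirs for brackets.
Dir NW: edge -> no flip
Dir N: edge -> no flip
Dir NE: edge -> no flip
Dir W: first cell '.' (not opp) -> no flip
Dir E: first cell '.' (not opp) -> no flip
Dir SW: opp run (1,2), next='.' -> no flip
Dir S: opp run (1,3) (2,3) capped by W -> flip
Dir SE: opp run (1,4), next='.' -> no flip
All flips: (1,3) (2,3)

Answer: ...W..
..BWB.
..BW..
.WBW..
.B....
......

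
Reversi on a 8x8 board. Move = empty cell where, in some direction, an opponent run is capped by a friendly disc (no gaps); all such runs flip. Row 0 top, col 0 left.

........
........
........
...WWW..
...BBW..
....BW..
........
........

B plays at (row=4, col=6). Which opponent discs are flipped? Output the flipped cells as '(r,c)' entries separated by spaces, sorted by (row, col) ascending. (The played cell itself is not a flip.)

Dir NW: opp run (3,5), next='.' -> no flip
Dir N: first cell '.' (not opp) -> no flip
Dir NE: first cell '.' (not opp) -> no flip
Dir W: opp run (4,5) capped by B -> flip
Dir E: first cell '.' (not opp) -> no flip
Dir SW: opp run (5,5), next='.' -> no flip
Dir S: first cell '.' (not opp) -> no flip
Dir SE: first cell '.' (not opp) -> no flip

Answer: (4,5)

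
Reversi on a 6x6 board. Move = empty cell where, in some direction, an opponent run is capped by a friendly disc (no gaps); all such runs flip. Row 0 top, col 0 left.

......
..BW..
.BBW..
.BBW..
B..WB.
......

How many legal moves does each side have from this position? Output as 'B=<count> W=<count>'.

-- B to move --
(0,2): no bracket -> illegal
(0,3): no bracket -> illegal
(0,4): flips 1 -> legal
(1,4): flips 2 -> legal
(2,4): flips 1 -> legal
(3,4): flips 2 -> legal
(4,2): flips 1 -> legal
(5,2): no bracket -> illegal
(5,3): no bracket -> illegal
(5,4): flips 1 -> legal
B mobility = 6
-- W to move --
(0,1): flips 1 -> legal
(0,2): no bracket -> illegal
(0,3): no bracket -> illegal
(1,0): flips 2 -> legal
(1,1): flips 2 -> legal
(2,0): flips 2 -> legal
(3,0): flips 2 -> legal
(3,4): no bracket -> illegal
(3,5): no bracket -> illegal
(4,1): flips 1 -> legal
(4,2): no bracket -> illegal
(4,5): flips 1 -> legal
(5,0): no bracket -> illegal
(5,1): no bracket -> illegal
(5,3): no bracket -> illegal
(5,4): no bracket -> illegal
(5,5): flips 1 -> legal
W mobility = 8

Answer: B=6 W=8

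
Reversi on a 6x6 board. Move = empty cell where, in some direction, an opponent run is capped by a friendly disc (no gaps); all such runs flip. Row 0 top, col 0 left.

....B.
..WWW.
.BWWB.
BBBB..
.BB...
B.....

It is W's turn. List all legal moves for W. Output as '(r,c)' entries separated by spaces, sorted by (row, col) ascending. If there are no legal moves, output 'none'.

Answer: (2,0) (2,5) (3,4) (3,5) (4,0) (4,3) (4,4) (5,2)

Derivation:
(0,3): no bracket -> illegal
(0,5): no bracket -> illegal
(1,0): no bracket -> illegal
(1,1): no bracket -> illegal
(1,5): no bracket -> illegal
(2,0): flips 1 -> legal
(2,5): flips 1 -> legal
(3,4): flips 1 -> legal
(3,5): flips 1 -> legal
(4,0): flips 1 -> legal
(4,3): flips 1 -> legal
(4,4): flips 1 -> legal
(5,1): no bracket -> illegal
(5,2): flips 2 -> legal
(5,3): no bracket -> illegal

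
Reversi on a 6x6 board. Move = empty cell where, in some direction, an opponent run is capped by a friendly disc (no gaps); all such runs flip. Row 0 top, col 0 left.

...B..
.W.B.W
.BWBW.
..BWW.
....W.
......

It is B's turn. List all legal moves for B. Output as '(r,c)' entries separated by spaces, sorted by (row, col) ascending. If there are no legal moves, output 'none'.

Answer: (0,1) (1,2) (2,5) (3,1) (3,5) (4,3) (4,5)

Derivation:
(0,0): no bracket -> illegal
(0,1): flips 1 -> legal
(0,2): no bracket -> illegal
(0,4): no bracket -> illegal
(0,5): no bracket -> illegal
(1,0): no bracket -> illegal
(1,2): flips 1 -> legal
(1,4): no bracket -> illegal
(2,0): no bracket -> illegal
(2,5): flips 1 -> legal
(3,1): flips 1 -> legal
(3,5): flips 3 -> legal
(4,2): no bracket -> illegal
(4,3): flips 1 -> legal
(4,5): flips 1 -> legal
(5,3): no bracket -> illegal
(5,4): no bracket -> illegal
(5,5): no bracket -> illegal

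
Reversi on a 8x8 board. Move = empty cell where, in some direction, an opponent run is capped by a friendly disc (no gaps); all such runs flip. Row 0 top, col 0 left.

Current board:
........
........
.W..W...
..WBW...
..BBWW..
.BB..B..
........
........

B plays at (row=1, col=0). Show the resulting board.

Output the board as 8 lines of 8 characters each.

Answer: ........
B.......
.B..W...
..BBW...
..BBWW..
.BB..B..
........
........

Derivation:
Place B at (1,0); scan 8 dirs for brackets.
Dir NW: edge -> no flip
Dir N: first cell '.' (not opp) -> no flip
Dir NE: first cell '.' (not opp) -> no flip
Dir W: edge -> no flip
Dir E: first cell '.' (not opp) -> no flip
Dir SW: edge -> no flip
Dir S: first cell '.' (not opp) -> no flip
Dir SE: opp run (2,1) (3,2) capped by B -> flip
All flips: (2,1) (3,2)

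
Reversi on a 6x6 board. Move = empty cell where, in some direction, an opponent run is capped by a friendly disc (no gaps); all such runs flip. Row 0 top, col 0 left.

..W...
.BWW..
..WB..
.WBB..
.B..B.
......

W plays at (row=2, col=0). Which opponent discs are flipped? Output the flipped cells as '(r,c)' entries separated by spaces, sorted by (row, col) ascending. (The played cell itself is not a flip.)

Answer: (1,1)

Derivation:
Dir NW: edge -> no flip
Dir N: first cell '.' (not opp) -> no flip
Dir NE: opp run (1,1) capped by W -> flip
Dir W: edge -> no flip
Dir E: first cell '.' (not opp) -> no flip
Dir SW: edge -> no flip
Dir S: first cell '.' (not opp) -> no flip
Dir SE: first cell 'W' (not opp) -> no flip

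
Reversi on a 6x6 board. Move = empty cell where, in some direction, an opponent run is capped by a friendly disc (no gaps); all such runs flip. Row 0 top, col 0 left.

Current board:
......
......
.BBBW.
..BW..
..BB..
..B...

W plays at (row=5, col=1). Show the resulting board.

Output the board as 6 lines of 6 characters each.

Place W at (5,1); scan 8 dirs for brackets.
Dir NW: first cell '.' (not opp) -> no flip
Dir N: first cell '.' (not opp) -> no flip
Dir NE: opp run (4,2) capped by W -> flip
Dir W: first cell '.' (not opp) -> no flip
Dir E: opp run (5,2), next='.' -> no flip
Dir SW: edge -> no flip
Dir S: edge -> no flip
Dir SE: edge -> no flip
All flips: (4,2)

Answer: ......
......
.BBBW.
..BW..
..WB..
.WB...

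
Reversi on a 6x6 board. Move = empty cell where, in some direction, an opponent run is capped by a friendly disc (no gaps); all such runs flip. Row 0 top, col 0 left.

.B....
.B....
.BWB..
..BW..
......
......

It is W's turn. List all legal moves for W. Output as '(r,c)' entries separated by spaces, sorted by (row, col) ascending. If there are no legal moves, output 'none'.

Answer: (0,0) (1,3) (2,0) (2,4) (3,1) (4,2)

Derivation:
(0,0): flips 1 -> legal
(0,2): no bracket -> illegal
(1,0): no bracket -> illegal
(1,2): no bracket -> illegal
(1,3): flips 1 -> legal
(1,4): no bracket -> illegal
(2,0): flips 1 -> legal
(2,4): flips 1 -> legal
(3,0): no bracket -> illegal
(3,1): flips 1 -> legal
(3,4): no bracket -> illegal
(4,1): no bracket -> illegal
(4,2): flips 1 -> legal
(4,3): no bracket -> illegal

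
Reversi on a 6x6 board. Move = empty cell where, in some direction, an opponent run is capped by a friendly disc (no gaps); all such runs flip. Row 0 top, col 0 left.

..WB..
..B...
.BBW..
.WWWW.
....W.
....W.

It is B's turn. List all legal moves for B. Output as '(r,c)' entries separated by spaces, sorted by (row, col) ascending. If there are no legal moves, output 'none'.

(0,1): flips 1 -> legal
(1,1): no bracket -> illegal
(1,3): no bracket -> illegal
(1,4): no bracket -> illegal
(2,0): no bracket -> illegal
(2,4): flips 1 -> legal
(2,5): no bracket -> illegal
(3,0): no bracket -> illegal
(3,5): no bracket -> illegal
(4,0): flips 1 -> legal
(4,1): flips 1 -> legal
(4,2): flips 1 -> legal
(4,3): flips 1 -> legal
(4,5): flips 2 -> legal
(5,3): no bracket -> illegal
(5,5): flips 2 -> legal

Answer: (0,1) (2,4) (4,0) (4,1) (4,2) (4,3) (4,5) (5,5)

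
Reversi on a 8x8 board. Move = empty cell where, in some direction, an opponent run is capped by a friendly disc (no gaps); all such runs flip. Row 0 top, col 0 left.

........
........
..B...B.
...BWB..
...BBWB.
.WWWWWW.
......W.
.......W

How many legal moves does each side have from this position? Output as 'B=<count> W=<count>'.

Answer: B=8 W=9

Derivation:
-- B to move --
(2,3): no bracket -> illegal
(2,4): flips 1 -> legal
(2,5): flips 1 -> legal
(3,6): no bracket -> illegal
(4,0): no bracket -> illegal
(4,1): no bracket -> illegal
(4,2): no bracket -> illegal
(4,7): no bracket -> illegal
(5,0): no bracket -> illegal
(5,7): no bracket -> illegal
(6,0): no bracket -> illegal
(6,1): flips 1 -> legal
(6,2): flips 1 -> legal
(6,3): flips 1 -> legal
(6,4): flips 2 -> legal
(6,5): flips 3 -> legal
(6,7): no bracket -> illegal
(7,5): no bracket -> illegal
(7,6): flips 2 -> legal
B mobility = 8
-- W to move --
(1,1): flips 3 -> legal
(1,2): no bracket -> illegal
(1,3): no bracket -> illegal
(1,5): no bracket -> illegal
(1,6): no bracket -> illegal
(1,7): flips 3 -> legal
(2,1): no bracket -> illegal
(2,3): flips 2 -> legal
(2,4): no bracket -> illegal
(2,5): flips 1 -> legal
(2,7): no bracket -> illegal
(3,1): no bracket -> illegal
(3,2): flips 2 -> legal
(3,6): flips 2 -> legal
(3,7): flips 1 -> legal
(4,2): flips 2 -> legal
(4,7): flips 1 -> legal
(5,7): no bracket -> illegal
W mobility = 9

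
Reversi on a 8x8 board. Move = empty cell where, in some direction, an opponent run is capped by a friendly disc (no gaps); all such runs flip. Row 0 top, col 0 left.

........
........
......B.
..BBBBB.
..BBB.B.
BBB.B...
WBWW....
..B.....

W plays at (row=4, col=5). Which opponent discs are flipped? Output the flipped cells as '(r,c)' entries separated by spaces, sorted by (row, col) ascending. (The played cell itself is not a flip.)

Answer: (5,4)

Derivation:
Dir NW: opp run (3,4), next='.' -> no flip
Dir N: opp run (3,5), next='.' -> no flip
Dir NE: opp run (3,6), next='.' -> no flip
Dir W: opp run (4,4) (4,3) (4,2), next='.' -> no flip
Dir E: opp run (4,6), next='.' -> no flip
Dir SW: opp run (5,4) capped by W -> flip
Dir S: first cell '.' (not opp) -> no flip
Dir SE: first cell '.' (not opp) -> no flip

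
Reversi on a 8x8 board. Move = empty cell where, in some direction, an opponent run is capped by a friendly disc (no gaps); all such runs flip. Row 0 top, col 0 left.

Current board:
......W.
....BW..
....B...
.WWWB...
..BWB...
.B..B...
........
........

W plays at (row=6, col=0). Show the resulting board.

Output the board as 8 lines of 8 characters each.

Answer: ......W.
....BW..
....B...
.WWWB...
..WWB...
.W..B...
W.......
........

Derivation:
Place W at (6,0); scan 8 dirs for brackets.
Dir NW: edge -> no flip
Dir N: first cell '.' (not opp) -> no flip
Dir NE: opp run (5,1) (4,2) capped by W -> flip
Dir W: edge -> no flip
Dir E: first cell '.' (not opp) -> no flip
Dir SW: edge -> no flip
Dir S: first cell '.' (not opp) -> no flip
Dir SE: first cell '.' (not opp) -> no flip
All flips: (4,2) (5,1)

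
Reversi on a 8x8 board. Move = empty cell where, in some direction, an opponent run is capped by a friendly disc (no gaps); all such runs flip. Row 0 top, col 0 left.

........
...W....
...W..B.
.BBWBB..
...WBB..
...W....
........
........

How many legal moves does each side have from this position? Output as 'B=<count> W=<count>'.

Answer: B=7 W=9

Derivation:
-- B to move --
(0,2): no bracket -> illegal
(0,3): no bracket -> illegal
(0,4): no bracket -> illegal
(1,2): flips 1 -> legal
(1,4): flips 1 -> legal
(2,2): flips 1 -> legal
(2,4): no bracket -> illegal
(4,2): flips 1 -> legal
(5,2): flips 1 -> legal
(5,4): flips 1 -> legal
(6,2): flips 1 -> legal
(6,3): no bracket -> illegal
(6,4): no bracket -> illegal
B mobility = 7
-- W to move --
(1,5): no bracket -> illegal
(1,6): no bracket -> illegal
(1,7): flips 3 -> legal
(2,0): no bracket -> illegal
(2,1): flips 1 -> legal
(2,2): no bracket -> illegal
(2,4): no bracket -> illegal
(2,5): flips 1 -> legal
(2,7): no bracket -> illegal
(3,0): flips 2 -> legal
(3,6): flips 2 -> legal
(3,7): no bracket -> illegal
(4,0): no bracket -> illegal
(4,1): flips 1 -> legal
(4,2): no bracket -> illegal
(4,6): flips 2 -> legal
(5,4): no bracket -> illegal
(5,5): flips 1 -> legal
(5,6): flips 2 -> legal
W mobility = 9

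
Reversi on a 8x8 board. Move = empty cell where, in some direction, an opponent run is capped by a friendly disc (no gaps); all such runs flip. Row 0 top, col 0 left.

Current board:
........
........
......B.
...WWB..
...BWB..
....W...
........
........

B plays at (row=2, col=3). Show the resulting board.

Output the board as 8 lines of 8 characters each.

Answer: ........
........
...B..B.
...BBB..
...BWB..
....W...
........
........

Derivation:
Place B at (2,3); scan 8 dirs for brackets.
Dir NW: first cell '.' (not opp) -> no flip
Dir N: first cell '.' (not opp) -> no flip
Dir NE: first cell '.' (not opp) -> no flip
Dir W: first cell '.' (not opp) -> no flip
Dir E: first cell '.' (not opp) -> no flip
Dir SW: first cell '.' (not opp) -> no flip
Dir S: opp run (3,3) capped by B -> flip
Dir SE: opp run (3,4) capped by B -> flip
All flips: (3,3) (3,4)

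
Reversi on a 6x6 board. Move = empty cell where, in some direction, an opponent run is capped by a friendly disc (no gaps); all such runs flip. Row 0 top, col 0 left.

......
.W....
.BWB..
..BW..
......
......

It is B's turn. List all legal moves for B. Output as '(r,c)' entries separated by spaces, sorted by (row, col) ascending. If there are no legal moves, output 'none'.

(0,0): no bracket -> illegal
(0,1): flips 1 -> legal
(0,2): no bracket -> illegal
(1,0): no bracket -> illegal
(1,2): flips 1 -> legal
(1,3): no bracket -> illegal
(2,0): no bracket -> illegal
(2,4): no bracket -> illegal
(3,1): no bracket -> illegal
(3,4): flips 1 -> legal
(4,2): no bracket -> illegal
(4,3): flips 1 -> legal
(4,4): no bracket -> illegal

Answer: (0,1) (1,2) (3,4) (4,3)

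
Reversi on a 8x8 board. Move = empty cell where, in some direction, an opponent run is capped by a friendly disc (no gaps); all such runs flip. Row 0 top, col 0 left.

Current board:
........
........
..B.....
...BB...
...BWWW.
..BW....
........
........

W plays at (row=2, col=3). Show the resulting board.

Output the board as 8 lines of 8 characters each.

Answer: ........
........
..BW....
...WW...
...WWWW.
..BW....
........
........

Derivation:
Place W at (2,3); scan 8 dirs for brackets.
Dir NW: first cell '.' (not opp) -> no flip
Dir N: first cell '.' (not opp) -> no flip
Dir NE: first cell '.' (not opp) -> no flip
Dir W: opp run (2,2), next='.' -> no flip
Dir E: first cell '.' (not opp) -> no flip
Dir SW: first cell '.' (not opp) -> no flip
Dir S: opp run (3,3) (4,3) capped by W -> flip
Dir SE: opp run (3,4) capped by W -> flip
All flips: (3,3) (3,4) (4,3)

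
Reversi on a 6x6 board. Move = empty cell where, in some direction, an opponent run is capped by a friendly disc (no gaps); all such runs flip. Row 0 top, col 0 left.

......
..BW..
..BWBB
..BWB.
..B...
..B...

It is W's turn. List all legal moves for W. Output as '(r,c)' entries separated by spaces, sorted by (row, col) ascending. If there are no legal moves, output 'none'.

(0,1): flips 1 -> legal
(0,2): no bracket -> illegal
(0,3): no bracket -> illegal
(1,1): flips 2 -> legal
(1,4): no bracket -> illegal
(1,5): flips 1 -> legal
(2,1): flips 1 -> legal
(3,1): flips 2 -> legal
(3,5): flips 2 -> legal
(4,1): flips 1 -> legal
(4,3): no bracket -> illegal
(4,4): no bracket -> illegal
(4,5): flips 1 -> legal
(5,1): flips 1 -> legal
(5,3): no bracket -> illegal

Answer: (0,1) (1,1) (1,5) (2,1) (3,1) (3,5) (4,1) (4,5) (5,1)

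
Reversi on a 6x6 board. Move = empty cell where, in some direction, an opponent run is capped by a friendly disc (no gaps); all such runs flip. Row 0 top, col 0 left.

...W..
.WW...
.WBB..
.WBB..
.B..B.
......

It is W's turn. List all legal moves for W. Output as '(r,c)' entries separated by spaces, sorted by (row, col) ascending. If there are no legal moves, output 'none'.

(1,3): flips 1 -> legal
(1,4): no bracket -> illegal
(2,4): flips 2 -> legal
(3,0): no bracket -> illegal
(3,4): flips 3 -> legal
(3,5): no bracket -> illegal
(4,0): no bracket -> illegal
(4,2): flips 2 -> legal
(4,3): flips 1 -> legal
(4,5): no bracket -> illegal
(5,0): no bracket -> illegal
(5,1): flips 1 -> legal
(5,2): no bracket -> illegal
(5,3): no bracket -> illegal
(5,4): no bracket -> illegal
(5,5): flips 3 -> legal

Answer: (1,3) (2,4) (3,4) (4,2) (4,3) (5,1) (5,5)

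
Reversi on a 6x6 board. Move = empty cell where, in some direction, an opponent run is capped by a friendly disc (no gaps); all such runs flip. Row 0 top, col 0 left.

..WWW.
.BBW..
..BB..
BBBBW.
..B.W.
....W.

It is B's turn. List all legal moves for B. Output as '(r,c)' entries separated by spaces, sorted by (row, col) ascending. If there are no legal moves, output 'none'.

Answer: (1,4) (3,5) (4,5) (5,5)

Derivation:
(0,1): no bracket -> illegal
(0,5): no bracket -> illegal
(1,4): flips 1 -> legal
(1,5): no bracket -> illegal
(2,4): no bracket -> illegal
(2,5): no bracket -> illegal
(3,5): flips 1 -> legal
(4,3): no bracket -> illegal
(4,5): flips 1 -> legal
(5,3): no bracket -> illegal
(5,5): flips 1 -> legal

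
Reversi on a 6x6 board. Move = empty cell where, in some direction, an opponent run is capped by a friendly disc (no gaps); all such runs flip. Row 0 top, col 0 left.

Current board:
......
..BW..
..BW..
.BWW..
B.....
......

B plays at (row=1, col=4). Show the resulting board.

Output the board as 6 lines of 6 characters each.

Answer: ......
..BBB.
..BW..
.BWW..
B.....
......

Derivation:
Place B at (1,4); scan 8 dirs for brackets.
Dir NW: first cell '.' (not opp) -> no flip
Dir N: first cell '.' (not opp) -> no flip
Dir NE: first cell '.' (not opp) -> no flip
Dir W: opp run (1,3) capped by B -> flip
Dir E: first cell '.' (not opp) -> no flip
Dir SW: opp run (2,3) (3,2), next='.' -> no flip
Dir S: first cell '.' (not opp) -> no flip
Dir SE: first cell '.' (not opp) -> no flip
All flips: (1,3)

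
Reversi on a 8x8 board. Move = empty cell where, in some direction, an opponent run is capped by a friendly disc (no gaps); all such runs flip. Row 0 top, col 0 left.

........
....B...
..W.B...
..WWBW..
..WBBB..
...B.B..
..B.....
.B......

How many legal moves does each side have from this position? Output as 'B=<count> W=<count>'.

Answer: B=10 W=8

Derivation:
-- B to move --
(1,1): flips 2 -> legal
(1,2): no bracket -> illegal
(1,3): no bracket -> illegal
(2,1): flips 1 -> legal
(2,3): flips 1 -> legal
(2,5): flips 1 -> legal
(2,6): flips 1 -> legal
(3,1): flips 3 -> legal
(3,6): flips 1 -> legal
(4,1): flips 1 -> legal
(4,6): flips 1 -> legal
(5,1): flips 2 -> legal
(5,2): no bracket -> illegal
B mobility = 10
-- W to move --
(0,3): no bracket -> illegal
(0,4): no bracket -> illegal
(0,5): no bracket -> illegal
(1,3): flips 1 -> legal
(1,5): flips 1 -> legal
(2,3): no bracket -> illegal
(2,5): no bracket -> illegal
(3,6): no bracket -> illegal
(4,6): flips 3 -> legal
(5,1): no bracket -> illegal
(5,2): no bracket -> illegal
(5,4): flips 1 -> legal
(5,6): no bracket -> illegal
(6,0): no bracket -> illegal
(6,1): no bracket -> illegal
(6,3): flips 2 -> legal
(6,4): flips 1 -> legal
(6,5): flips 2 -> legal
(6,6): flips 2 -> legal
(7,0): no bracket -> illegal
(7,2): no bracket -> illegal
(7,3): no bracket -> illegal
W mobility = 8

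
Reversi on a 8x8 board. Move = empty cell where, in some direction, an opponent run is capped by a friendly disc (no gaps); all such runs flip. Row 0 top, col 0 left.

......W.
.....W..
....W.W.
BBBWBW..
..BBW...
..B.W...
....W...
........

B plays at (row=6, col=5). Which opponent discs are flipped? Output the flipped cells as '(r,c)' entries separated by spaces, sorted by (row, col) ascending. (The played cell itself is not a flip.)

Answer: (5,4)

Derivation:
Dir NW: opp run (5,4) capped by B -> flip
Dir N: first cell '.' (not opp) -> no flip
Dir NE: first cell '.' (not opp) -> no flip
Dir W: opp run (6,4), next='.' -> no flip
Dir E: first cell '.' (not opp) -> no flip
Dir SW: first cell '.' (not opp) -> no flip
Dir S: first cell '.' (not opp) -> no flip
Dir SE: first cell '.' (not opp) -> no flip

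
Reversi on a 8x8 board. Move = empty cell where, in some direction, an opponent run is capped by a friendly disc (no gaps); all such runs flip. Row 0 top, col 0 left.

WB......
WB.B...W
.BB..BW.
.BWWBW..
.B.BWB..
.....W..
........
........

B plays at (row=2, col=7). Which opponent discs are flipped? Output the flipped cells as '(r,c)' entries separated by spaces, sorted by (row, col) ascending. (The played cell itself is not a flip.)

Dir NW: first cell '.' (not opp) -> no flip
Dir N: opp run (1,7), next='.' -> no flip
Dir NE: edge -> no flip
Dir W: opp run (2,6) capped by B -> flip
Dir E: edge -> no flip
Dir SW: first cell '.' (not opp) -> no flip
Dir S: first cell '.' (not opp) -> no flip
Dir SE: edge -> no flip

Answer: (2,6)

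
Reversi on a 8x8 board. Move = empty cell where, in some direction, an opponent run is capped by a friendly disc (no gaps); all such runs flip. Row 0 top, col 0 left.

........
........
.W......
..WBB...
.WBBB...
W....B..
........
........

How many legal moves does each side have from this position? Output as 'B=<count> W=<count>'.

-- B to move --
(1,0): flips 2 -> legal
(1,1): no bracket -> illegal
(1,2): no bracket -> illegal
(2,0): no bracket -> illegal
(2,2): flips 1 -> legal
(2,3): no bracket -> illegal
(3,0): no bracket -> illegal
(3,1): flips 1 -> legal
(4,0): flips 1 -> legal
(5,1): no bracket -> illegal
(5,2): no bracket -> illegal
(6,0): no bracket -> illegal
(6,1): no bracket -> illegal
B mobility = 4
-- W to move --
(2,2): no bracket -> illegal
(2,3): no bracket -> illegal
(2,4): no bracket -> illegal
(2,5): no bracket -> illegal
(3,1): no bracket -> illegal
(3,5): flips 2 -> legal
(4,5): flips 3 -> legal
(4,6): no bracket -> illegal
(5,1): no bracket -> illegal
(5,2): flips 1 -> legal
(5,3): no bracket -> illegal
(5,4): flips 1 -> legal
(5,6): no bracket -> illegal
(6,4): no bracket -> illegal
(6,5): no bracket -> illegal
(6,6): no bracket -> illegal
W mobility = 4

Answer: B=4 W=4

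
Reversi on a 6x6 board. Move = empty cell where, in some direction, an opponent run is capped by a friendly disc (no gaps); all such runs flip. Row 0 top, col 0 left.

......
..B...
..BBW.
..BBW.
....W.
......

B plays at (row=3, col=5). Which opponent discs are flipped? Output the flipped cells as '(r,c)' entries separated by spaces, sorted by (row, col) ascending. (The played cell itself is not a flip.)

Answer: (3,4)

Derivation:
Dir NW: opp run (2,4), next='.' -> no flip
Dir N: first cell '.' (not opp) -> no flip
Dir NE: edge -> no flip
Dir W: opp run (3,4) capped by B -> flip
Dir E: edge -> no flip
Dir SW: opp run (4,4), next='.' -> no flip
Dir S: first cell '.' (not opp) -> no flip
Dir SE: edge -> no flip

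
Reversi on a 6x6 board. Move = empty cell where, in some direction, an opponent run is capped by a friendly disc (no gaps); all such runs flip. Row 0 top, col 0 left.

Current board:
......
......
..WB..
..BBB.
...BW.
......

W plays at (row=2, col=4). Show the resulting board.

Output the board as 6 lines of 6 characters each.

Answer: ......
......
..WWW.
..BBW.
...BW.
......

Derivation:
Place W at (2,4); scan 8 dirs for brackets.
Dir NW: first cell '.' (not opp) -> no flip
Dir N: first cell '.' (not opp) -> no flip
Dir NE: first cell '.' (not opp) -> no flip
Dir W: opp run (2,3) capped by W -> flip
Dir E: first cell '.' (not opp) -> no flip
Dir SW: opp run (3,3), next='.' -> no flip
Dir S: opp run (3,4) capped by W -> flip
Dir SE: first cell '.' (not opp) -> no flip
All flips: (2,3) (3,4)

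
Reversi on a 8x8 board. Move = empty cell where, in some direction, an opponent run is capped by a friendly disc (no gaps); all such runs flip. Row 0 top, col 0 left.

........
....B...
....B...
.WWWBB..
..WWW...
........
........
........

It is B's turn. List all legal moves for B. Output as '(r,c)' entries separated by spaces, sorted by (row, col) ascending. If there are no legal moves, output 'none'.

(2,0): no bracket -> illegal
(2,1): no bracket -> illegal
(2,2): no bracket -> illegal
(2,3): no bracket -> illegal
(3,0): flips 3 -> legal
(4,0): no bracket -> illegal
(4,1): no bracket -> illegal
(4,5): no bracket -> illegal
(5,1): flips 2 -> legal
(5,2): flips 1 -> legal
(5,3): flips 1 -> legal
(5,4): flips 1 -> legal
(5,5): no bracket -> illegal

Answer: (3,0) (5,1) (5,2) (5,3) (5,4)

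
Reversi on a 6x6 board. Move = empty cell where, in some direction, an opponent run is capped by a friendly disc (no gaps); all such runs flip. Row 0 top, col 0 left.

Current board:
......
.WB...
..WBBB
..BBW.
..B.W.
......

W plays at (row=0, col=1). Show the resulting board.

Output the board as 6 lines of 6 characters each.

Place W at (0,1); scan 8 dirs for brackets.
Dir NW: edge -> no flip
Dir N: edge -> no flip
Dir NE: edge -> no flip
Dir W: first cell '.' (not opp) -> no flip
Dir E: first cell '.' (not opp) -> no flip
Dir SW: first cell '.' (not opp) -> no flip
Dir S: first cell 'W' (not opp) -> no flip
Dir SE: opp run (1,2) (2,3) capped by W -> flip
All flips: (1,2) (2,3)

Answer: .W....
.WW...
..WWBB
..BBW.
..B.W.
......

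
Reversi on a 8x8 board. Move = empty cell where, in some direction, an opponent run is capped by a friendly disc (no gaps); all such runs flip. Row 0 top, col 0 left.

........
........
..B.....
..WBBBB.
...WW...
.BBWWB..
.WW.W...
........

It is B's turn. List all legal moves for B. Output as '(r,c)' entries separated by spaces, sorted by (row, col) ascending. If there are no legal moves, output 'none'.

Answer: (3,1) (4,2) (6,3) (7,0) (7,1) (7,2) (7,3) (7,4)

Derivation:
(2,1): no bracket -> illegal
(2,3): no bracket -> illegal
(3,1): flips 1 -> legal
(4,1): no bracket -> illegal
(4,2): flips 1 -> legal
(4,5): no bracket -> illegal
(5,0): no bracket -> illegal
(6,0): no bracket -> illegal
(6,3): flips 2 -> legal
(6,5): no bracket -> illegal
(7,0): flips 1 -> legal
(7,1): flips 4 -> legal
(7,2): flips 1 -> legal
(7,3): flips 2 -> legal
(7,4): flips 3 -> legal
(7,5): no bracket -> illegal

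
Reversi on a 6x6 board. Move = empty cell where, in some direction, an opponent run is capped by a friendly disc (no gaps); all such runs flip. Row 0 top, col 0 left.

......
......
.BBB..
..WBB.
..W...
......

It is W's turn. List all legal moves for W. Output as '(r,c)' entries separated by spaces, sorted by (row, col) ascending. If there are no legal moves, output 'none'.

(1,0): flips 1 -> legal
(1,1): no bracket -> illegal
(1,2): flips 1 -> legal
(1,3): no bracket -> illegal
(1,4): flips 1 -> legal
(2,0): no bracket -> illegal
(2,4): flips 1 -> legal
(2,5): no bracket -> illegal
(3,0): no bracket -> illegal
(3,1): no bracket -> illegal
(3,5): flips 2 -> legal
(4,3): no bracket -> illegal
(4,4): no bracket -> illegal
(4,5): no bracket -> illegal

Answer: (1,0) (1,2) (1,4) (2,4) (3,5)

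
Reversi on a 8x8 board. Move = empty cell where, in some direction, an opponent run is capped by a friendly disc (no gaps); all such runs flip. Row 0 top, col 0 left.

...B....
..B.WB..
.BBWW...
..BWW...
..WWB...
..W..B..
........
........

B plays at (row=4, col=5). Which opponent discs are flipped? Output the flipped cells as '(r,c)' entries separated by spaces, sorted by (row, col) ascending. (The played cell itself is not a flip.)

Dir NW: opp run (3,4) (2,3) capped by B -> flip
Dir N: first cell '.' (not opp) -> no flip
Dir NE: first cell '.' (not opp) -> no flip
Dir W: first cell 'B' (not opp) -> no flip
Dir E: first cell '.' (not opp) -> no flip
Dir SW: first cell '.' (not opp) -> no flip
Dir S: first cell 'B' (not opp) -> no flip
Dir SE: first cell '.' (not opp) -> no flip

Answer: (2,3) (3,4)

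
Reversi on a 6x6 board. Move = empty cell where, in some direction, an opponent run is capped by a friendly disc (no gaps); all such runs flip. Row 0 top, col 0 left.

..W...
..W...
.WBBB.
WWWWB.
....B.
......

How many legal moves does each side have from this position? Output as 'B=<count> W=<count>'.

-- B to move --
(0,1): flips 1 -> legal
(0,3): no bracket -> illegal
(1,0): no bracket -> illegal
(1,1): no bracket -> illegal
(1,3): no bracket -> illegal
(2,0): flips 1 -> legal
(4,0): flips 1 -> legal
(4,1): flips 1 -> legal
(4,2): flips 2 -> legal
(4,3): flips 1 -> legal
B mobility = 6
-- W to move --
(1,1): flips 1 -> legal
(1,3): flips 2 -> legal
(1,4): flips 1 -> legal
(1,5): flips 1 -> legal
(2,5): flips 3 -> legal
(3,5): flips 1 -> legal
(4,3): no bracket -> illegal
(4,5): flips 2 -> legal
(5,3): no bracket -> illegal
(5,4): no bracket -> illegal
(5,5): flips 1 -> legal
W mobility = 8

Answer: B=6 W=8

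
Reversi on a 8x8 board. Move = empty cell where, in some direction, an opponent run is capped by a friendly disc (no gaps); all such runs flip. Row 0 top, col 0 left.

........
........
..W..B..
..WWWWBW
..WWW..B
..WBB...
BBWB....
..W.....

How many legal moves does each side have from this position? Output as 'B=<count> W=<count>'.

-- B to move --
(1,1): no bracket -> illegal
(1,2): no bracket -> illegal
(1,3): no bracket -> illegal
(2,1): flips 2 -> legal
(2,3): flips 2 -> legal
(2,4): flips 2 -> legal
(2,6): flips 2 -> legal
(2,7): flips 1 -> legal
(3,1): flips 5 -> legal
(4,1): flips 1 -> legal
(4,5): flips 1 -> legal
(4,6): no bracket -> illegal
(5,1): flips 1 -> legal
(5,5): no bracket -> illegal
(7,1): flips 1 -> legal
(7,3): no bracket -> illegal
B mobility = 10
-- W to move --
(1,4): no bracket -> illegal
(1,5): flips 1 -> legal
(1,6): flips 1 -> legal
(2,4): no bracket -> illegal
(2,6): no bracket -> illegal
(2,7): no bracket -> illegal
(4,5): flips 2 -> legal
(4,6): no bracket -> illegal
(5,0): flips 1 -> legal
(5,1): no bracket -> illegal
(5,5): flips 2 -> legal
(5,6): no bracket -> illegal
(5,7): flips 1 -> legal
(6,4): flips 3 -> legal
(6,5): flips 1 -> legal
(7,0): flips 1 -> legal
(7,1): no bracket -> illegal
(7,3): flips 2 -> legal
(7,4): flips 1 -> legal
W mobility = 11

Answer: B=10 W=11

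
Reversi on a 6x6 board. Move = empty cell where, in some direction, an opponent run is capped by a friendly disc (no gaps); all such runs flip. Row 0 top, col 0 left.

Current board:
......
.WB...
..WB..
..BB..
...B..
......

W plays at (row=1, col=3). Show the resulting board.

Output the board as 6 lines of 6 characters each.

Place W at (1,3); scan 8 dirs for brackets.
Dir NW: first cell '.' (not opp) -> no flip
Dir N: first cell '.' (not opp) -> no flip
Dir NE: first cell '.' (not opp) -> no flip
Dir W: opp run (1,2) capped by W -> flip
Dir E: first cell '.' (not opp) -> no flip
Dir SW: first cell 'W' (not opp) -> no flip
Dir S: opp run (2,3) (3,3) (4,3), next='.' -> no flip
Dir SE: first cell '.' (not opp) -> no flip
All flips: (1,2)

Answer: ......
.WWW..
..WB..
..BB..
...B..
......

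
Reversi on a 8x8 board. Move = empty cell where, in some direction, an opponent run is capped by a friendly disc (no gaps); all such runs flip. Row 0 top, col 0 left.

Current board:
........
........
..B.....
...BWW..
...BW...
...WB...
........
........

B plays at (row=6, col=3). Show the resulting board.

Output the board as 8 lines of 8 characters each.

Place B at (6,3); scan 8 dirs for brackets.
Dir NW: first cell '.' (not opp) -> no flip
Dir N: opp run (5,3) capped by B -> flip
Dir NE: first cell 'B' (not opp) -> no flip
Dir W: first cell '.' (not opp) -> no flip
Dir E: first cell '.' (not opp) -> no flip
Dir SW: first cell '.' (not opp) -> no flip
Dir S: first cell '.' (not opp) -> no flip
Dir SE: first cell '.' (not opp) -> no flip
All flips: (5,3)

Answer: ........
........
..B.....
...BWW..
...BW...
...BB...
...B....
........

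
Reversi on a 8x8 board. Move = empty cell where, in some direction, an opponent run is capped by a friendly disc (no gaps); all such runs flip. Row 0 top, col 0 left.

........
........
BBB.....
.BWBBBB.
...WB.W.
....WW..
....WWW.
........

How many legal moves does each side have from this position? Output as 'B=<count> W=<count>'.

-- B to move --
(2,3): no bracket -> illegal
(3,7): no bracket -> illegal
(4,1): no bracket -> illegal
(4,2): flips 2 -> legal
(4,5): no bracket -> illegal
(4,7): no bracket -> illegal
(5,2): flips 1 -> legal
(5,3): flips 1 -> legal
(5,6): flips 1 -> legal
(5,7): flips 1 -> legal
(6,3): no bracket -> illegal
(6,7): no bracket -> illegal
(7,3): no bracket -> illegal
(7,4): flips 2 -> legal
(7,5): no bracket -> illegal
(7,6): flips 4 -> legal
(7,7): flips 2 -> legal
B mobility = 8
-- W to move --
(1,0): flips 1 -> legal
(1,1): flips 3 -> legal
(1,2): flips 1 -> legal
(1,3): no bracket -> illegal
(2,3): flips 1 -> legal
(2,4): flips 3 -> legal
(2,5): flips 1 -> legal
(2,6): flips 1 -> legal
(2,7): no bracket -> illegal
(3,0): flips 1 -> legal
(3,7): flips 4 -> legal
(4,0): no bracket -> illegal
(4,1): no bracket -> illegal
(4,2): no bracket -> illegal
(4,5): flips 1 -> legal
(4,7): no bracket -> illegal
(5,3): no bracket -> illegal
W mobility = 10

Answer: B=8 W=10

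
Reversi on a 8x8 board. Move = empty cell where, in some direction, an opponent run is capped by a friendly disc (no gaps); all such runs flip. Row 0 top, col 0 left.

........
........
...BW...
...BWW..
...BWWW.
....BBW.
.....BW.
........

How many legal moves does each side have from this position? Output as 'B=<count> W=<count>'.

-- B to move --
(1,3): no bracket -> illegal
(1,4): flips 3 -> legal
(1,5): flips 1 -> legal
(2,5): flips 4 -> legal
(2,6): no bracket -> illegal
(3,6): flips 3 -> legal
(3,7): flips 1 -> legal
(4,7): flips 4 -> legal
(5,3): no bracket -> illegal
(5,7): flips 1 -> legal
(6,7): flips 4 -> legal
(7,5): no bracket -> illegal
(7,6): no bracket -> illegal
(7,7): flips 1 -> legal
B mobility = 9
-- W to move --
(1,2): flips 1 -> legal
(1,3): no bracket -> illegal
(1,4): no bracket -> illegal
(2,2): flips 2 -> legal
(3,2): flips 1 -> legal
(4,2): flips 2 -> legal
(5,2): flips 1 -> legal
(5,3): flips 2 -> legal
(6,3): flips 1 -> legal
(6,4): flips 3 -> legal
(7,4): flips 1 -> legal
(7,5): flips 2 -> legal
(7,6): no bracket -> illegal
W mobility = 10

Answer: B=9 W=10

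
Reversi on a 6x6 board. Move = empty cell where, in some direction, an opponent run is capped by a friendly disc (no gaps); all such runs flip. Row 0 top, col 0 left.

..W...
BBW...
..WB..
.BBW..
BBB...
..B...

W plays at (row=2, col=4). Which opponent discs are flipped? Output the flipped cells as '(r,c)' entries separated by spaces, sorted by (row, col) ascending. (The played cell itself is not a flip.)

Dir NW: first cell '.' (not opp) -> no flip
Dir N: first cell '.' (not opp) -> no flip
Dir NE: first cell '.' (not opp) -> no flip
Dir W: opp run (2,3) capped by W -> flip
Dir E: first cell '.' (not opp) -> no flip
Dir SW: first cell 'W' (not opp) -> no flip
Dir S: first cell '.' (not opp) -> no flip
Dir SE: first cell '.' (not opp) -> no flip

Answer: (2,3)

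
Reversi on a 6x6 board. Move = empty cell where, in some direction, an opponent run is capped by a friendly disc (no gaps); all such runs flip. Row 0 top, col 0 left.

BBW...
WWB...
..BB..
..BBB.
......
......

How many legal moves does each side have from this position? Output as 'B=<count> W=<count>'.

Answer: B=3 W=3

Derivation:
-- B to move --
(0,3): flips 1 -> legal
(1,3): no bracket -> illegal
(2,0): flips 1 -> legal
(2,1): flips 1 -> legal
B mobility = 3
-- W to move --
(0,3): no bracket -> illegal
(1,3): flips 1 -> legal
(1,4): no bracket -> illegal
(2,1): no bracket -> illegal
(2,4): no bracket -> illegal
(2,5): no bracket -> illegal
(3,1): no bracket -> illegal
(3,5): no bracket -> illegal
(4,1): no bracket -> illegal
(4,2): flips 3 -> legal
(4,3): no bracket -> illegal
(4,4): flips 2 -> legal
(4,5): no bracket -> illegal
W mobility = 3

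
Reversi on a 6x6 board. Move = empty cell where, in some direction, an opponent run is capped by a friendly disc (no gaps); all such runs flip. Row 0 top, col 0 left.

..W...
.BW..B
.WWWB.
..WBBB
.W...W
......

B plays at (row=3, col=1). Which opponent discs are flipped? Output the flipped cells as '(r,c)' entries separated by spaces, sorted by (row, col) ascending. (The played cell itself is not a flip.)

Dir NW: first cell '.' (not opp) -> no flip
Dir N: opp run (2,1) capped by B -> flip
Dir NE: opp run (2,2), next='.' -> no flip
Dir W: first cell '.' (not opp) -> no flip
Dir E: opp run (3,2) capped by B -> flip
Dir SW: first cell '.' (not opp) -> no flip
Dir S: opp run (4,1), next='.' -> no flip
Dir SE: first cell '.' (not opp) -> no flip

Answer: (2,1) (3,2)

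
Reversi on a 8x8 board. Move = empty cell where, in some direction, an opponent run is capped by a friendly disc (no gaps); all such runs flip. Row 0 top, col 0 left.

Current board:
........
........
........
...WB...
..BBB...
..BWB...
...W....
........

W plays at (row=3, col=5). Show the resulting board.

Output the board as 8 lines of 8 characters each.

Answer: ........
........
........
...WWW..
..BBW...
..BWB...
...W....
........

Derivation:
Place W at (3,5); scan 8 dirs for brackets.
Dir NW: first cell '.' (not opp) -> no flip
Dir N: first cell '.' (not opp) -> no flip
Dir NE: first cell '.' (not opp) -> no flip
Dir W: opp run (3,4) capped by W -> flip
Dir E: first cell '.' (not opp) -> no flip
Dir SW: opp run (4,4) capped by W -> flip
Dir S: first cell '.' (not opp) -> no flip
Dir SE: first cell '.' (not opp) -> no flip
All flips: (3,4) (4,4)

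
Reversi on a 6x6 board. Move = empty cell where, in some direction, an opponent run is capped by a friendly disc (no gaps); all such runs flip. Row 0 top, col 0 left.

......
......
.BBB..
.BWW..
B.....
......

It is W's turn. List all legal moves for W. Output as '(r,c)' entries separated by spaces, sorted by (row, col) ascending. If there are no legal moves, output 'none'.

Answer: (1,0) (1,1) (1,2) (1,3) (1,4) (3,0)

Derivation:
(1,0): flips 1 -> legal
(1,1): flips 1 -> legal
(1,2): flips 1 -> legal
(1,3): flips 1 -> legal
(1,4): flips 1 -> legal
(2,0): no bracket -> illegal
(2,4): no bracket -> illegal
(3,0): flips 1 -> legal
(3,4): no bracket -> illegal
(4,1): no bracket -> illegal
(4,2): no bracket -> illegal
(5,0): no bracket -> illegal
(5,1): no bracket -> illegal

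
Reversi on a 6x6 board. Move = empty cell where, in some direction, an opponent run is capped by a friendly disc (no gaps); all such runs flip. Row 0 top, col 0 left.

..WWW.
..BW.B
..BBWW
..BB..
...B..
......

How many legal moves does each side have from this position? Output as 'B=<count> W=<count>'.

-- B to move --
(0,1): no bracket -> illegal
(0,5): no bracket -> illegal
(1,1): no bracket -> illegal
(1,4): flips 1 -> legal
(3,4): no bracket -> illegal
(3,5): flips 1 -> legal
B mobility = 2
-- W to move --
(0,1): no bracket -> illegal
(0,5): flips 1 -> legal
(1,1): flips 1 -> legal
(1,4): no bracket -> illegal
(2,1): flips 3 -> legal
(3,1): flips 1 -> legal
(3,4): no bracket -> illegal
(4,1): no bracket -> illegal
(4,2): flips 4 -> legal
(4,4): no bracket -> illegal
(5,2): no bracket -> illegal
(5,3): flips 3 -> legal
(5,4): no bracket -> illegal
W mobility = 6

Answer: B=2 W=6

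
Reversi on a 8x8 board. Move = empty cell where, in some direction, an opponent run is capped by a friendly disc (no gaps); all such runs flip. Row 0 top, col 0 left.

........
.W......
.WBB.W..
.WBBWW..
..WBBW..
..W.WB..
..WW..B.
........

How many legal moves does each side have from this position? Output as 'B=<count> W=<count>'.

Answer: B=19 W=7

Derivation:
-- B to move --
(0,0): flips 1 -> legal
(0,1): no bracket -> illegal
(0,2): no bracket -> illegal
(1,0): flips 1 -> legal
(1,2): no bracket -> illegal
(1,4): no bracket -> illegal
(1,5): flips 3 -> legal
(1,6): flips 2 -> legal
(2,0): flips 1 -> legal
(2,4): flips 1 -> legal
(2,6): flips 1 -> legal
(3,0): flips 1 -> legal
(3,6): flips 2 -> legal
(4,0): flips 1 -> legal
(4,1): flips 1 -> legal
(4,6): flips 1 -> legal
(5,1): flips 1 -> legal
(5,3): flips 1 -> legal
(5,6): flips 2 -> legal
(6,1): flips 1 -> legal
(6,4): flips 1 -> legal
(6,5): flips 1 -> legal
(7,1): no bracket -> illegal
(7,2): flips 3 -> legal
(7,3): no bracket -> illegal
(7,4): no bracket -> illegal
B mobility = 19
-- W to move --
(1,2): flips 3 -> legal
(1,3): flips 1 -> legal
(1,4): no bracket -> illegal
(2,4): flips 3 -> legal
(4,1): no bracket -> illegal
(4,6): no bracket -> illegal
(5,3): flips 1 -> legal
(5,6): flips 1 -> legal
(5,7): no bracket -> illegal
(6,4): no bracket -> illegal
(6,5): flips 1 -> legal
(6,7): no bracket -> illegal
(7,5): no bracket -> illegal
(7,6): no bracket -> illegal
(7,7): flips 5 -> legal
W mobility = 7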